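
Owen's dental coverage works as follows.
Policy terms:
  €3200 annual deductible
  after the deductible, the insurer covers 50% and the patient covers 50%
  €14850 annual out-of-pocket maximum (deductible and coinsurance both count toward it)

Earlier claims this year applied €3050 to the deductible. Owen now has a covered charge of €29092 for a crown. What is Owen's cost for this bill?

€11800

Remaining deductible: €3200 − €3050 = €150.
The remaining €28942 (= €29092 − €150) moves to coinsurance.
Patient's 50% share of €28942 is €14471.
So the patient owes €150 + €14471 = €14621 before any cap.
That would bring total out-of-pocket to €17671, past the €14850 cap. The patient is capped at €14850 − €3050 = €11800 on this claim.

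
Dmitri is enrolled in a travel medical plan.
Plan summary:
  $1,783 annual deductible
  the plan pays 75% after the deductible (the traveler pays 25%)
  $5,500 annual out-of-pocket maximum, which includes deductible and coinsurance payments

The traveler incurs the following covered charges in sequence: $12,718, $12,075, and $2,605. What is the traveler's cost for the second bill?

$983.25

Bill 1, $12,718: $1,783 to deductible, leaving $10,935; 25% of $10,935 = $2,733.75. Cost to traveler: $4,516.75. OOP to date $4,516.75.
Bill 2, $12,075: deductible met; 25% of $12,075 = $3,018.75. That would push OOP to $7,535.50, over the $5,500 cap, so traveler pays $5,500 − $4,516.75 = $983.25.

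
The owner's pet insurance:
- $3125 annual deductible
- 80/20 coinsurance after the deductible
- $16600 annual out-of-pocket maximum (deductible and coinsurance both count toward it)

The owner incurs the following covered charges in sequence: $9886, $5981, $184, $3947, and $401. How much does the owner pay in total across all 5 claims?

Bill 1, $9886: deductible takes $3125, $6761 remains; owner's 20% is $1352.20. Owner owes $4477.20 (running OOP $4477.20).
Bill 2, $5981: deductible met; 20% of $5981 = $1196.20. Owner owes $1196.20 (running OOP $5673.40).
Bill 3, $184: deductible met; 20% of $184 = $36.80. Owner owes $36.80 (running OOP $5710.20).
Bill 4, $3947: deductible met; 20% of $3947 = $789.40. Cost to owner: $789.40. OOP to date $6499.60.
Bill 5, $401: 20% coinsurance on $401 = $80.20. Owner owes $80.20 (running OOP $6579.80).
Total paid by the owner: $4477.20 + $1196.20 + $36.80 + $789.40 + $80.20 = $6579.80.

$6579.80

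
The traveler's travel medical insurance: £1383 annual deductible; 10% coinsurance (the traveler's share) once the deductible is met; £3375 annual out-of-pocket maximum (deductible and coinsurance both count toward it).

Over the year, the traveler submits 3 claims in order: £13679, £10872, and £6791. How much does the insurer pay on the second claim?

£10109.60

#1 (£13679): £1383 to deductible, leaving £12296; 10% of £12296 = £1229.60. Traveler owes £2612.60 (running OOP £2612.60). Insurer: £13679 − £2612.60 = £11066.40.
#2 (£10872): deductible already satisfied, so traveler's share is 10% × £10872 = £1087.20. OOP would hit £3699.80 > £3375, so the cap limits the traveler to £3375 − £2612.60 = £762.40. Plan pays £10872 − £762.40 = £10109.60.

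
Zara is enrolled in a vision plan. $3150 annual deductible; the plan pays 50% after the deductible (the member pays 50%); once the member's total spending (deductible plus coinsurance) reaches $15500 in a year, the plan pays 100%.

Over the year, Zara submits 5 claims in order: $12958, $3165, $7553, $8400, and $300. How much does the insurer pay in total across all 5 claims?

$16876

#1 ($12958): $3150 to deductible, leaving $9808; 50% of $9808 = $4904. Member pays $8054; OOP now $8054. Plan pays $12958 − $8054 = $4904.
#2 ($3165): deductible already satisfied, so member's share is 50% × $3165 = $1582.50. Cost to member: $1582.50. OOP to date $9636.50. Plan pays $3165 − $1582.50 = $1582.50.
#3 ($7553): deductible already satisfied, so member's share is 50% × $7553 = $3776.50. Member owes $3776.50 (running OOP $13413). Plan pays $7553 − $3776.50 = $3776.50.
#4 ($8400): deductible already satisfied, so member's share is 50% × $8400 = $4200. That would push OOP to $17613, over the $15500 cap, so member pays $15500 − $13413 = $2087. Insurer: $8400 − $2087 = $6313.
#5 ($300): deductible met; 50% of $300 = $150. That would push OOP to $15650, over the $15500 cap, so member pays $15500 − $15500 = $0. Insurer: $300 − $0 = $300.
Insurer total: $4904 + $1582.50 + $3776.50 + $6313 + $300 = $16876.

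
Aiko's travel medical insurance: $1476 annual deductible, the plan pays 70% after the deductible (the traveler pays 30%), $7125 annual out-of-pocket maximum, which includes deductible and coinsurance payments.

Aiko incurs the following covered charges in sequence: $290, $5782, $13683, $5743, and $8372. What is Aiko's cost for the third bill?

$4104.90

#1 ($290): all of it applies to the deductible. Traveler owes $290 (running OOP $290).
#2 ($5782): deductible takes $1186, $4596 remains; traveler's 30% is $1378.80. Cost to traveler: $2564.80. OOP to date $2854.80.
#3 ($13683): deductible met; 30% of $13683 = $4104.90. Traveler pays $4104.90; OOP now $6959.70.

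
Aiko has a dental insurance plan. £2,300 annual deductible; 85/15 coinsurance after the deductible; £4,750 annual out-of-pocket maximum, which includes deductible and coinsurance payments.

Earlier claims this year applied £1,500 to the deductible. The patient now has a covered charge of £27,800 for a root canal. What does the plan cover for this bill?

£24,550

Remaining deductible: £2,300 − £1,500 = £800.
That leaves £27,800 − £800 = £27,000 for coinsurance.
15% of £27,000 = £4,050 falls to the patient.
That puts the patient's cost at £800 + £4,050 = £4,850 before any cap.
That would bring total out-of-pocket to £6,350, past the £4,750 cap. The patient is capped at £4,750 − £1,500 = £3,250 on this claim.
The insurer covers the remainder: £27,800 − £3,250 = £24,550.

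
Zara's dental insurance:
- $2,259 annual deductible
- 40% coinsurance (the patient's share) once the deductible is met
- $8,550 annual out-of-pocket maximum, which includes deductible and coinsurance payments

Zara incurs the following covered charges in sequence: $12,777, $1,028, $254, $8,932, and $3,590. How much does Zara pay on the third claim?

Claim 1 ($12,777): deductible takes $2,259, $10,518 remains; 40% of $10,518 = $4,207.20. Patient owes $6,466.20 (running OOP $6,466.20).
Claim 2 ($1,028): 40% coinsurance on $1,028 = $411.20. Patient pays $411.20; OOP now $6,877.40.
Claim 3 ($254): 40% coinsurance on $254 = $101.60. Patient owes $101.60 (running OOP $6,979).

$101.60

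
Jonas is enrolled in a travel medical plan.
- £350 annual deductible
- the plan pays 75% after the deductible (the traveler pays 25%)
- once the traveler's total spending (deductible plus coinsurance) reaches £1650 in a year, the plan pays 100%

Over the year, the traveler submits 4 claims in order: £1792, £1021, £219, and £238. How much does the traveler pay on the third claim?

£54.75

Claim 1 — £1792: £350 to deductible, leaving £1442; traveler's 25% is £360.50. Cost to traveler: £710.50. OOP to date £710.50.
Claim 2 — £1021: deductible already satisfied, so traveler's share is 25% × £1021 = £255.25. Traveler pays £255.25; OOP now £965.75.
Claim 3 — £219: 25% coinsurance on £219 = £54.75. Traveler pays £54.75; OOP now £1020.50.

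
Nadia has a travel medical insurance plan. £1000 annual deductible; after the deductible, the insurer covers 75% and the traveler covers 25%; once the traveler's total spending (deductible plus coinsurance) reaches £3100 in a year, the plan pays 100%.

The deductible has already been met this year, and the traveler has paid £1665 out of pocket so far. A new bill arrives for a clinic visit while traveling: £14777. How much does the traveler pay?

£1435

The deductible is already satisfied, so the full bill goes to coinsurance.
Traveler's 25% share of £14777 is £3694.25.
Year-to-date out-of-pocket would reach £1665 + £3694.25 = £5359.25, above the £3100 maximum, so the traveler pays only £3100 − £1665 = £1435.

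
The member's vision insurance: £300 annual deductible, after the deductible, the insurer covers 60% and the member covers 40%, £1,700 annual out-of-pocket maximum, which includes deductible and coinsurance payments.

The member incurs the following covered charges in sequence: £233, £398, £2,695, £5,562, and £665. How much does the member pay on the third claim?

£1,078

Bill 1, £233: all of it applies to the deductible. Cost to member: £233. OOP to date £233.
Bill 2, £398: £67 to deductible, leaving £331; 40% of £331 = £132.40. Cost to member: £199.40. OOP to date £432.40.
Bill 3, £2,695: deductible already satisfied, so member's share is 40% × £2,695 = £1,078. Member pays £1,078; OOP now £1,510.40.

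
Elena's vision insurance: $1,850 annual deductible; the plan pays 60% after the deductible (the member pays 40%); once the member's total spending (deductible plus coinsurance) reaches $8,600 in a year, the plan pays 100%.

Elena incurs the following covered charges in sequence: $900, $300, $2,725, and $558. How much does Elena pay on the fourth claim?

$223.20

Bill 1, $900: fully absorbed by the deductible. Member pays $900; OOP now $900.
Bill 2, $300: fully absorbed by the deductible. Cost to member: $300. OOP to date $1,200.
Bill 3, $2,725: deductible takes $650, $2,075 remains; coinsurance $2,075 × 40% = $830. Cost to member: $1,480. OOP to date $2,680.
Bill 4, $558: 40% coinsurance on $558 = $223.20. Member owes $223.20 (running OOP $2,903.20).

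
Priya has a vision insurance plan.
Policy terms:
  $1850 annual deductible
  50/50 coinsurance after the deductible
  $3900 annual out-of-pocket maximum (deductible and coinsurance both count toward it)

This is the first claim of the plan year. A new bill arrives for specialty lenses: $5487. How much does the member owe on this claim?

Nothing has been paid toward the $1850 deductible, so the first $1850 of this charge is applied there.
The remaining $3637 (= $5487 − $1850) moves to coinsurance.
Member's 50% share of $3637 is $1818.50.
So the member owes $1850 + $1818.50 = $3668.50 before any cap.
Total out-of-pocket so far would be $0 + $3668.50 = $3668.50, below the $3900 cap — no reduction.

$3668.50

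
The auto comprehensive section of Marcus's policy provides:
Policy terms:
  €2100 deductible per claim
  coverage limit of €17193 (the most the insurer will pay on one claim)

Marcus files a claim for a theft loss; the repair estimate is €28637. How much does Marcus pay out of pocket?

Less the €2100 deductible: €28637 − €2100 = €26537.
€26537 exceeds the €17193 limit, so the insurer pays the limit: €17193.
Policyholder's share is the uncovered remainder: €28637 − €17193 = €11444.

€11444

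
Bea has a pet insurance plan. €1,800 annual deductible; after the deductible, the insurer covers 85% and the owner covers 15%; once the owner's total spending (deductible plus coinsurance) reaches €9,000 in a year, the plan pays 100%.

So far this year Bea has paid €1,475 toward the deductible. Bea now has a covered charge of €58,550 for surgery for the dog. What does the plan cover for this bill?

€51,025

Remaining deductible: €1,800 − €1,475 = €325.
After the €325 deductible portion, €58,550 − €325 = €58,225 is subject to coinsurance.
Owner's 15% share of €58,225 is €8,733.75.
So the owner owes €325 + €8,733.75 = €9,058.75 before any cap.
Adding €9,058.75 to the €1,475 already spent would give €10,533.75, which exceeds the €9,000 cap; the owner pays just €9,000 − €1,475 = €7,525.
The plan picks up €58,550 − €7,525 = €51,025.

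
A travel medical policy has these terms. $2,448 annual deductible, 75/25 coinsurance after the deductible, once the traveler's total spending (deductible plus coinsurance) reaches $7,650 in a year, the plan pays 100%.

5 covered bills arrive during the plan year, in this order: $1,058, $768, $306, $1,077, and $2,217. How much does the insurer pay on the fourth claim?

#1 ($1,058): all of it applies to the deductible. Traveler owes $1,058 (running OOP $1,058). Insurer: $1,058 − $1,058 = $0.
#2 ($768): fully absorbed by the deductible. Traveler owes $768 (running OOP $1,826). Plan pays $768 − $768 = $0.
#3 ($306): entire amount goes to the deductible. Traveler owes $306 (running OOP $2,132). Plan pays $306 − $306 = $0.
#4 ($1,077): $316 to deductible, leaving $761; traveler's 25% is $190.25. Cost to traveler: $506.25. OOP to date $2,638.25. Plan pays $1,077 − $506.25 = $570.75.

$570.75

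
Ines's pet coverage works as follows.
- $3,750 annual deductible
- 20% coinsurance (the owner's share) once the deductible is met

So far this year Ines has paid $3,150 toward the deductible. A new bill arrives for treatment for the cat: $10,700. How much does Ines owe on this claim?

$2,620

Deductible still to meet: $3,750 − $3,150 = $600.
That leaves $10,700 − $600 = $10,100 for coinsurance.
Coinsurance: $10,100 × 20% = $2,020.
That puts the owner's cost at $600 + $2,020 = $2,620.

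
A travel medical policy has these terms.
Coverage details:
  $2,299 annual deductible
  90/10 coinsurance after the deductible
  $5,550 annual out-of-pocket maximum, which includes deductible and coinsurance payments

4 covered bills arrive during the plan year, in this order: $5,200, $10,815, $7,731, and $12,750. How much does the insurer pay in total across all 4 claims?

Bill 1, $5,200: $2,299 to deductible, leaving $2,901; 10% of $2,901 = $290.10. Traveler owes $2,589.10 (running OOP $2,589.10). Plan pays $5,200 − $2,589.10 = $2,610.90.
Bill 2, $10,815: deductible already satisfied, so traveler's share is 10% × $10,815 = $1,081.50. Traveler pays $1,081.50; OOP now $3,670.60. Insurer: $10,815 − $1,081.50 = $9,733.50.
Bill 3, $7,731: 10% coinsurance on $7,731 = $773.10. Cost to traveler: $773.10. OOP to date $4,443.70. Plan pays $7,731 − $773.10 = $6,957.90.
Bill 4, $12,750: 10% coinsurance on $12,750 = $1,275. That would push OOP to $5,718.70, over the $5,550 cap, so traveler pays $5,550 − $4,443.70 = $1,106.30. Insurer: $12,750 − $1,106.30 = $11,643.70.
Insurer total = bills − traveler's total = $36,496 − $5,550 = $30,946.

$30,946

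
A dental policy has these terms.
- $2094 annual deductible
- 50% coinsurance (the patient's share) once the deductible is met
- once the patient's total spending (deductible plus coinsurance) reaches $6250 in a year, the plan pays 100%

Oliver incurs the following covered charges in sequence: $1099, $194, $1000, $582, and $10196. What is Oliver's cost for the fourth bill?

Claim 1 ($1099): all of it applies to the deductible. Patient pays $1099; OOP now $1099.
Claim 2 ($194): entire amount goes to the deductible. Cost to patient: $194. OOP to date $1293.
Claim 3 ($1000): deductible takes $801, $199 remains; patient's 50% is $99.50. Cost to patient: $900.50. OOP to date $2193.50.
Claim 4 ($582): 50% coinsurance on $582 = $291. Cost to patient: $291. OOP to date $2484.50.

$291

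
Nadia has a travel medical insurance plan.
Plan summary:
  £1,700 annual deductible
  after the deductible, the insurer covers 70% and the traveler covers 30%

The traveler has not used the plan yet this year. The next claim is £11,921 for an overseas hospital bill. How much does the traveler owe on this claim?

The full £1,700 deductible is still open; £1,700 of this bill applies to it.
After the £1,700 deductible portion, £11,921 − £1,700 = £10,221 is subject to coinsurance.
30% of £10,221 = £3,066.30 falls to the traveler.
Traveler responsibility: £1,700 + £3,066.30 = £4,766.30.

£4,766.30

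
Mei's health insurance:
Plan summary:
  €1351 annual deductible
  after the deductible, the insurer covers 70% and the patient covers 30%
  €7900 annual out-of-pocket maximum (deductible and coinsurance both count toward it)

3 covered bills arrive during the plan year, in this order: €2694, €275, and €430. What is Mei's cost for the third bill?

€129

#1 (€2694): deductible takes €1351, €1343 remains; 30% of €1343 = €402.90. Patient pays €1753.90; OOP now €1753.90.
#2 (€275): deductible met; 30% of €275 = €82.50. Patient owes €82.50 (running OOP €1836.40).
#3 (€430): deductible already satisfied, so patient's share is 30% × €430 = €129. Patient owes €129 (running OOP €1965.40).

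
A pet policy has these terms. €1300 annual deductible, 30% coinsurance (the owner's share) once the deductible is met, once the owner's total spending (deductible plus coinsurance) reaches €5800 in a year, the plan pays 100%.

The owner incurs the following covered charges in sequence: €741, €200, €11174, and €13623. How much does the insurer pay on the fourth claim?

€12367.50

Claim 1 (€741): all of it applies to the deductible. Owner pays €741; OOP now €741. Insurer: €741 − €741 = €0.
Claim 2 (€200): fully absorbed by the deductible. Cost to owner: €200. OOP to date €941. Plan pays €200 − €200 = €0.
Claim 3 (€11174): €359 to deductible, leaving €10815; 30% of €10815 = €3244.50. Cost to owner: €3603.50. OOP to date €4544.50. Plan pays €11174 − €3603.50 = €7570.50.
Claim 4 (€13623): deductible met; 30% of €13623 = €4086.90. Adding that to €4544.50 gives €8631.40, past the €5800 cap; owner pays only €5800 − €4544.50 = €1255.50. Insurer: €13623 − €1255.50 = €12367.50.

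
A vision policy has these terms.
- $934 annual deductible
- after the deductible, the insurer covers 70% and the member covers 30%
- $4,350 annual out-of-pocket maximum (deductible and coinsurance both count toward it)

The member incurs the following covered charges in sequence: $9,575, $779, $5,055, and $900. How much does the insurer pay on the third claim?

$4,465

Claim 1 — $9,575: deductible takes $934, $8,641 remains; coinsurance $8,641 × 30% = $2,592.30. Member owes $3,526.30 (running OOP $3,526.30). Insurer: $9,575 − $3,526.30 = $6,048.70.
Claim 2 — $779: deductible met; 30% of $779 = $233.70. Member owes $233.70 (running OOP $3,760). Plan pays $779 − $233.70 = $545.30.
Claim 3 — $5,055: deductible already satisfied, so member's share is 30% × $5,055 = $1,516.50. Adding that to $3,760 gives $5,276.50, past the $4,350 cap; member pays only $4,350 − $3,760 = $590. Insurer: $5,055 − $590 = $4,465.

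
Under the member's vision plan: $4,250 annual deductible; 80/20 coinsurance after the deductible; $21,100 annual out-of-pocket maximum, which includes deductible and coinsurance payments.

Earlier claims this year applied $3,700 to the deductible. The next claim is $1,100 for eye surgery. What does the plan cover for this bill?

$3,700 of the $4,250 deductible is already met, leaving $550.
After the $550 deductible portion, $1,100 − $550 = $550 is subject to coinsurance.
Coinsurance: $550 × 20% = $110.
That puts the member's cost at $550 + $110 = $660 before any cap.
Total out-of-pocket so far would be $3,700 + $660 = $4,360, below the $21,100 cap — no reduction.
Insurer pays the balance: $1,100 − $660 = $440.

$440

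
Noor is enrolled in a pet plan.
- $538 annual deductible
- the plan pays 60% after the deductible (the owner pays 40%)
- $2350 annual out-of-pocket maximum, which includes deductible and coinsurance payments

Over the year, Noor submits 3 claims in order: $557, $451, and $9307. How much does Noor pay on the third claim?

$1624

Bill 1, $557: $538 to deductible, leaving $19; 40% of $19 = $7.60. Owner pays $545.60; OOP now $545.60.
Bill 2, $451: deductible met; 40% of $451 = $180.40. Owner pays $180.40; OOP now $726.
Bill 3, $9307: deductible already satisfied, so owner's share is 40% × $9307 = $3722.80. That would push OOP to $4448.80, over the $2350 cap, so owner pays $2350 − $726 = $1624.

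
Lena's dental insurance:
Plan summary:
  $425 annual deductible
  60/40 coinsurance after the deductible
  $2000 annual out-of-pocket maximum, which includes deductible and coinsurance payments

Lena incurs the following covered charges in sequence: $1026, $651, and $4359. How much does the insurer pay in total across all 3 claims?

$4036

Claim 1 — $1026: $425 to deductible, leaving $601; patient's 40% is $240.40. Cost to patient: $665.40. OOP to date $665.40. Plan pays $1026 − $665.40 = $360.60.
Claim 2 — $651: 40% coinsurance on $651 = $260.40. Patient pays $260.40; OOP now $925.80. Insurer: $651 − $260.40 = $390.60.
Claim 3 — $4359: deductible already satisfied, so patient's share is 40% × $4359 = $1743.60. OOP would hit $2669.40 > $2000, so the cap limits the patient to $2000 − $925.80 = $1074.20. Plan pays $4359 − $1074.20 = $3284.80.
Insurer total: $360.60 + $390.60 + $3284.80 = $4036.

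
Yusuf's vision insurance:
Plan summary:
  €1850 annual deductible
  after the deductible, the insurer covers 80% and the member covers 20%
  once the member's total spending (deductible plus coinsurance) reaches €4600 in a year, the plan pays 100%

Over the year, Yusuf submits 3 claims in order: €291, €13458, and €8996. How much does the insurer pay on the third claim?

€8625.80

Claim 1 (€291): fully absorbed by the deductible. Member pays €291; OOP now €291. Plan pays €291 − €291 = €0.
Claim 2 (€13458): deductible takes €1559, €11899 remains; member's 20% is €2379.80. Member owes €3938.80 (running OOP €4229.80). Insurer: €13458 − €3938.80 = €9519.20.
Claim 3 (€8996): deductible already satisfied, so member's share is 20% × €8996 = €1799.20. OOP would hit €6029 > €4600, so the cap limits the member to €4600 − €4229.80 = €370.20. Insurer: €8996 − €370.20 = €8625.80.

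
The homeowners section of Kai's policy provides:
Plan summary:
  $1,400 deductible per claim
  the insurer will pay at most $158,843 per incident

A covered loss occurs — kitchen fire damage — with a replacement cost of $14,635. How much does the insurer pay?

Subtract the deductible: $14,635 − $1,400 = $13,235.
$13,235 is within the $158,843 limit, so the insurer pays $13,235.

$13,235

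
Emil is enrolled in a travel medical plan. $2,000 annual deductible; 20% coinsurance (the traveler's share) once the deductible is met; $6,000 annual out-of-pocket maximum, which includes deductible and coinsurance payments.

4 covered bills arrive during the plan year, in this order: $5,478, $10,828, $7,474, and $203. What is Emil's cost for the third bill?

$1,138.80

#1 ($5,478): deductible takes $2,000, $3,478 remains; traveler's 20% is $695.60. Traveler owes $2,695.60 (running OOP $2,695.60).
#2 ($10,828): deductible met; 20% of $10,828 = $2,165.60. Traveler pays $2,165.60; OOP now $4,861.20.
#3 ($7,474): deductible already satisfied, so traveler's share is 20% × $7,474 = $1,494.80. That would push OOP to $6,356, over the $6,000 cap, so traveler pays $6,000 − $4,861.20 = $1,138.80.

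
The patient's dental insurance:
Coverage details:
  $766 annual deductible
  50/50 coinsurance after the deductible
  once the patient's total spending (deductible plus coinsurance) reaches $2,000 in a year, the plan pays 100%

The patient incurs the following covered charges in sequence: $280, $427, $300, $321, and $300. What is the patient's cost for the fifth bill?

$150

#1 ($280): fully absorbed by the deductible. Patient owes $280 (running OOP $280).
#2 ($427): fully absorbed by the deductible. Patient pays $427; OOP now $707.
#3 ($300): $59 to deductible, leaving $241; patient's 50% is $120.50. Patient pays $179.50; OOP now $886.50.
#4 ($321): deductible met; 50% of $321 = $160.50. Patient pays $160.50; OOP now $1,047.
#5 ($300): 50% coinsurance on $300 = $150. Patient pays $150; OOP now $1,197.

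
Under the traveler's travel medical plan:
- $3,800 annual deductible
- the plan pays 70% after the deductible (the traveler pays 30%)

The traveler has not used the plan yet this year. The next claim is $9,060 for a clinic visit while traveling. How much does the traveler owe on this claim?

$5,378

The full $3,800 deductible is still open; $3,800 of this bill applies to it.
That leaves $9,060 − $3,800 = $5,260 for coinsurance.
30% of $5,260 = $1,578 falls to the traveler.
That puts the traveler's cost at $3,800 + $1,578 = $5,378.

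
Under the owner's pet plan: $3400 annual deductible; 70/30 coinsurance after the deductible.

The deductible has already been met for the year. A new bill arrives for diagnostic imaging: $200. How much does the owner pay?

$60

The deductible is already satisfied, so the full bill goes to coinsurance.
Coinsurance: $200 × 30% = $60.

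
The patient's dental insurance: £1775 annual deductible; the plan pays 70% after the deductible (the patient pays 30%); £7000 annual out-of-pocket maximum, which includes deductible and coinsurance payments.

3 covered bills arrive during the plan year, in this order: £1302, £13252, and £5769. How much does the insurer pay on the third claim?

#1 (£1302): all of it applies to the deductible. Patient owes £1302 (running OOP £1302). Insurer: £1302 − £1302 = £0.
#2 (£13252): £473 finishes the deductible; £12779 goes to coinsurance; 30% of £12779 = £3833.70. Patient owes £4306.70 (running OOP £5608.70). Insurer: £13252 − £4306.70 = £8945.30.
#3 (£5769): 30% coinsurance on £5769 = £1730.70. That would push OOP to £7339.40, over the £7000 cap, so patient pays £7000 − £5608.70 = £1391.30. Plan pays £5769 − £1391.30 = £4377.70.

£4377.70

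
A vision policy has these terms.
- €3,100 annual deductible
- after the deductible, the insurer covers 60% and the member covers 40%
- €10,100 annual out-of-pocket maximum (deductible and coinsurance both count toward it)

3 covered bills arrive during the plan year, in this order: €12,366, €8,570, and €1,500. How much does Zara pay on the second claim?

#1 (€12,366): €3,100 to deductible, leaving €9,266; 40% of €9,266 = €3,706.40. Member owes €6,806.40 (running OOP €6,806.40).
#2 (€8,570): deductible already satisfied, so member's share is 40% × €8,570 = €3,428. OOP would hit €10,234.40 > €10,100, so the cap limits the member to €10,100 − €6,806.40 = €3,293.60.

€3,293.60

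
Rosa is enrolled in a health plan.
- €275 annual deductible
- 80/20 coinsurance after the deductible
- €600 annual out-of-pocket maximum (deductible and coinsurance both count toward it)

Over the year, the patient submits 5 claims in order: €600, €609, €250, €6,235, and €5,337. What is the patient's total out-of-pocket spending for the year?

Bill 1, €600: deductible takes €275, €325 remains; 20% of €325 = €65. Patient pays €340; OOP now €340.
Bill 2, €609: 20% coinsurance on €609 = €121.80. Patient owes €121.80 (running OOP €461.80).
Bill 3, €250: deductible met; 20% of €250 = €50. Patient owes €50 (running OOP €511.80).
Bill 4, €6,235: 20% coinsurance on €6,235 = €1,247. Adding that to €511.80 gives €1,758.80, past the €600 cap; patient pays only €600 − €511.80 = €88.20.
Bill 5, €5,337: deductible already satisfied, so patient's share is 20% × €5,337 = €1,067.40. OOP would hit €1,667.40 > €600, so the cap limits the patient to €600 − €600 = €0.
Total paid by the patient: €340 + €121.80 + €50 + €88.20 + €0 = €600.

€600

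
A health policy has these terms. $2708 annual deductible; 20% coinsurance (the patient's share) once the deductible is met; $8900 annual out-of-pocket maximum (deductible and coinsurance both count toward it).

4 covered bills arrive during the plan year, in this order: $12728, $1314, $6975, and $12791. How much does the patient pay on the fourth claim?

$2530.20

Claim 1 ($12728): $2708 finishes the deductible; $10020 goes to coinsurance; patient's 20% is $2004. Cost to patient: $4712. OOP to date $4712.
Claim 2 ($1314): 20% coinsurance on $1314 = $262.80. Patient pays $262.80; OOP now $4974.80.
Claim 3 ($6975): deductible already satisfied, so patient's share is 20% × $6975 = $1395. Patient pays $1395; OOP now $6369.80.
Claim 4 ($12791): deductible already satisfied, so patient's share is 20% × $12791 = $2558.20. OOP would hit $8928 > $8900, so the cap limits the patient to $8900 − $6369.80 = $2530.20.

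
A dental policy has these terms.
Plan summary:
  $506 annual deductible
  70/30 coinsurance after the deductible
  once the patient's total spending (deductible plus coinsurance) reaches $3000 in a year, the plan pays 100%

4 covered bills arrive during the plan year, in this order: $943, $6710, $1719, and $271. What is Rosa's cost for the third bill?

Claim 1 ($943): $506 to deductible, leaving $437; patient's 30% is $131.10. Patient pays $637.10; OOP now $637.10.
Claim 2 ($6710): 30% coinsurance on $6710 = $2013. Cost to patient: $2013. OOP to date $2650.10.
Claim 3 ($1719): 30% coinsurance on $1719 = $515.70. Adding that to $2650.10 gives $3165.80, past the $3000 cap; patient pays only $3000 − $2650.10 = $349.90.

$349.90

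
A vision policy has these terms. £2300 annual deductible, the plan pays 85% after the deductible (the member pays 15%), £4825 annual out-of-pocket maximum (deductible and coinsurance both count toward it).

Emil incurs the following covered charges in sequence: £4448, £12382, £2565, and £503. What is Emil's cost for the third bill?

£345.50

Bill 1, £4448: deductible takes £2300, £2148 remains; coinsurance £2148 × 15% = £322.20. Member owes £2622.20 (running OOP £2622.20).
Bill 2, £12382: deductible met; 15% of £12382 = £1857.30. Member pays £1857.30; OOP now £4479.50.
Bill 3, £2565: 15% coinsurance on £2565 = £384.75. OOP would hit £4864.25 > £4825, so the cap limits the member to £4825 − £4479.50 = £345.50.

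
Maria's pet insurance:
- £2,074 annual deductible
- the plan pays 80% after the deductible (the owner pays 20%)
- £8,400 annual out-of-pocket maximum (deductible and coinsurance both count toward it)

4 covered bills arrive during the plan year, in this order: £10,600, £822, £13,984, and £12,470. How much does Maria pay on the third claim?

Bill 1, £10,600: deductible takes £2,074, £8,526 remains; coinsurance £8,526 × 20% = £1,705.20. Owner pays £3,779.20; OOP now £3,779.20.
Bill 2, £822: 20% coinsurance on £822 = £164.40. Owner pays £164.40; OOP now £3,943.60.
Bill 3, £13,984: deductible met; 20% of £13,984 = £2,796.80. Cost to owner: £2,796.80. OOP to date £6,740.40.

£2,796.80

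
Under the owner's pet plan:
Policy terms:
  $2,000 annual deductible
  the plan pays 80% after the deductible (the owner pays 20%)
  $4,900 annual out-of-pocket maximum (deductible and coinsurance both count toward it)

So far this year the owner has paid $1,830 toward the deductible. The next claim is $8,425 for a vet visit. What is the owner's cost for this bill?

$1,821

Remaining deductible: $2,000 − $1,830 = $170.
After the $170 deductible portion, $8,425 − $170 = $8,255 is subject to coinsurance.
20% of $8,255 = $1,651 falls to the owner.
So the owner owes $170 + $1,651 = $1,821 before any cap.
Year-to-date out-of-pocket becomes $1,830 + $1,821 = $3,651, still under the $4,900 maximum, so no cap applies.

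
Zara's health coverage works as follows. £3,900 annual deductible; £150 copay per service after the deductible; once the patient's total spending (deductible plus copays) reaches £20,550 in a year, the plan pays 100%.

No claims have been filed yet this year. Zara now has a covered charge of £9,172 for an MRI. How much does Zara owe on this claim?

Nothing has been paid toward the £3,900 deductible, so the first £3,900 of this charge is applied there.
That leaves £9,172 − £3,900 = £5,272 for the copay.
Copay on this service: £150.
Patient responsibility before any cap: £3,900 + £150 = £4,050.
Total out-of-pocket so far would be £0 + £4,050 = £4,050, below the £20,550 cap — no reduction.

£4,050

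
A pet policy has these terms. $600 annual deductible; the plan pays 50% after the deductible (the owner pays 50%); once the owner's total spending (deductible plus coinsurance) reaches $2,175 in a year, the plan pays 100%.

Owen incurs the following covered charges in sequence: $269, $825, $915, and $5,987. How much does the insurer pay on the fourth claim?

Claim 1 ($269): fully absorbed by the deductible. Cost to owner: $269. OOP to date $269. Insurer: $269 − $269 = $0.
Claim 2 ($825): deductible takes $331, $494 remains; 50% of $494 = $247. Owner owes $578 (running OOP $847). Insurer: $825 − $578 = $247.
Claim 3 ($915): deductible met; 50% of $915 = $457.50. Owner pays $457.50; OOP now $1,304.50. Plan pays $915 − $457.50 = $457.50.
Claim 4 ($5,987): 50% coinsurance on $5,987 = $2,993.50. OOP would hit $4,298 > $2,175, so the cap limits the owner to $2,175 − $1,304.50 = $870.50. Insurer: $5,987 − $870.50 = $5,116.50.

$5,116.50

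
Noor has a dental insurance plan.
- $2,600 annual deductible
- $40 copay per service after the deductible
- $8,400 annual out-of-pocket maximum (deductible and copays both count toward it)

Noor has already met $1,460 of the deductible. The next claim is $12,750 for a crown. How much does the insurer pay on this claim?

Deductible still to meet: $2,600 − $1,460 = $1,140.
That leaves $12,750 − $1,140 = $11,610 for the copay.
Copay on this service: $40.
So the patient owes $1,140 + $40 = $1,180 before any cap.
Cumulative spending $1,460 + $1,180 = $2,640 stays under the $8,400 maximum.
Insurer pays the balance: $12,750 − $1,180 = $11,570.

$11,570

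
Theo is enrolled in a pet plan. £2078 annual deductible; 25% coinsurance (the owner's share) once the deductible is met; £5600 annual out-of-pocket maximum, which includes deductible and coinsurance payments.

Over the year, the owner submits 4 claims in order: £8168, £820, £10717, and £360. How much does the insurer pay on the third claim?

£8922.50

Claim 1 — £8168: £2078 finishes the deductible; £6090 goes to coinsurance; coinsurance £6090 × 25% = £1522.50. Owner pays £3600.50; OOP now £3600.50. Insurer: £8168 − £3600.50 = £4567.50.
Claim 2 — £820: deductible already satisfied, so owner's share is 25% × £820 = £205. Owner pays £205; OOP now £3805.50. Insurer: £820 − £205 = £615.
Claim 3 — £10717: 25% coinsurance on £10717 = £2679.25. OOP would hit £6484.75 > £5600, so the cap limits the owner to £5600 − £3805.50 = £1794.50. Insurer: £10717 − £1794.50 = £8922.50.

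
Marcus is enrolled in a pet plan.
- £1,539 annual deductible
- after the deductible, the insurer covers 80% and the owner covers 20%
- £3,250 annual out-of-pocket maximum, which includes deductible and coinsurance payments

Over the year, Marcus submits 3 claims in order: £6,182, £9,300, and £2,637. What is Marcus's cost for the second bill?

#1 (£6,182): £1,539 finishes the deductible; £4,643 goes to coinsurance; 20% of £4,643 = £928.60. Cost to owner: £2,467.60. OOP to date £2,467.60.
#2 (£9,300): 20% coinsurance on £9,300 = £1,860. Adding that to £2,467.60 gives £4,327.60, past the £3,250 cap; owner pays only £3,250 − £2,467.60 = £782.40.

£782.40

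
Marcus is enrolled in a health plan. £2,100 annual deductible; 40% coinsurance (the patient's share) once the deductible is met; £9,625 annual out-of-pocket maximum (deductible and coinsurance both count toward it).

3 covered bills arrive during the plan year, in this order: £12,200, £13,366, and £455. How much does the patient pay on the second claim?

Claim 1 (£12,200): £2,100 to deductible, leaving £10,100; 40% of £10,100 = £4,040. Patient pays £6,140; OOP now £6,140.
Claim 2 (£13,366): deductible already satisfied, so patient's share is 40% × £13,366 = £5,346.40. OOP would hit £11,486.40 > £9,625, so the cap limits the patient to £9,625 − £6,140 = £3,485.

£3,485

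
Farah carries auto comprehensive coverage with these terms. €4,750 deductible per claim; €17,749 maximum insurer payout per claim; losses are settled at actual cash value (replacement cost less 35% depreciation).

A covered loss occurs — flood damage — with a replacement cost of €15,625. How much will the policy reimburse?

Depreciate 35%: the covered value is €15,625 × 0.65 = €10,156.25.
Less the €4,750 deductible: €10,156.25 − €4,750 = €5,406.25.
€5,406.25 ≤ €17,749, so the limit doesn't bind; insurer pays €5,406.25.

€5,406.25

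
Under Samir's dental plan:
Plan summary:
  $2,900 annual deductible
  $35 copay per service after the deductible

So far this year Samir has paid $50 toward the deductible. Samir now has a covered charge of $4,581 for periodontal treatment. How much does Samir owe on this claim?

Remaining deductible: $2,900 − $50 = $2,850.
That leaves $4,581 − $2,850 = $1,731 for the copay.
Copay on this service: $35.
So the patient owes $2,850 + $35 = $2,885.

$2,885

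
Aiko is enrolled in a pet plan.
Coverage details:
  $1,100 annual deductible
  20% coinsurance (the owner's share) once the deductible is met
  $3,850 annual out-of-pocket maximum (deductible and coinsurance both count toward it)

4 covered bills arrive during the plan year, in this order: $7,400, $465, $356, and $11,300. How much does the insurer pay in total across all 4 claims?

$15,671

Claim 1 — $7,400: $1,100 finishes the deductible; $6,300 goes to coinsurance; coinsurance $6,300 × 20% = $1,260. Owner pays $2,360; OOP now $2,360. Insurer: $7,400 − $2,360 = $5,040.
Claim 2 — $465: 20% coinsurance on $465 = $93. Owner owes $93 (running OOP $2,453). Insurer: $465 − $93 = $372.
Claim 3 — $356: deductible already satisfied, so owner's share is 20% × $356 = $71.20. Owner owes $71.20 (running OOP $2,524.20). Plan pays $356 − $71.20 = $284.80.
Claim 4 — $11,300: 20% coinsurance on $11,300 = $2,260. That would push OOP to $4,784.20, over the $3,850 cap, so owner pays $3,850 − $2,524.20 = $1,325.80. Insurer: $11,300 − $1,325.80 = $9,974.20.
Insurer total = bills − owner's total = $19,521 − $3,850 = $15,671.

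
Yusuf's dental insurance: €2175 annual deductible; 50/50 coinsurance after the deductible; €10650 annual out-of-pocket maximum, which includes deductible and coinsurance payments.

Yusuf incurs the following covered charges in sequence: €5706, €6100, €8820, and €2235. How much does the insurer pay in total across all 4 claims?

Claim 1 (€5706): deductible takes €2175, €3531 remains; patient's 50% is €1765.50. Patient pays €3940.50; OOP now €3940.50. Insurer: €5706 − €3940.50 = €1765.50.
Claim 2 (€6100): deductible already satisfied, so patient's share is 50% × €6100 = €3050. Cost to patient: €3050. OOP to date €6990.50. Plan pays €6100 − €3050 = €3050.
Claim 3 (€8820): deductible met; 50% of €8820 = €4410. OOP would hit €11400.50 > €10650, so the cap limits the patient to €10650 − €6990.50 = €3659.50. Plan pays €8820 − €3659.50 = €5160.50.
Claim 4 (€2235): deductible met; 50% of €2235 = €1117.50. OOP would hit €11767.50 > €10650, so the cap limits the patient to €10650 − €10650 = €0. Plan pays €2235 − €0 = €2235.
Insurer total: €1765.50 + €3050 + €5160.50 + €2235 = €12211.

€12211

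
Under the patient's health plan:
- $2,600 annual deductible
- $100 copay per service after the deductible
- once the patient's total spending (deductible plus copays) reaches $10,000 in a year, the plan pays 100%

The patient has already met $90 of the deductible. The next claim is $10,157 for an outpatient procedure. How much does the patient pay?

$2,610

Deductible still to meet: $2,600 − $90 = $2,510.
That leaves $10,157 − $2,510 = $7,647 for the copay.
Copay on this service: $100.
Patient responsibility before any cap: $2,510 + $100 = $2,610.
Year-to-date out-of-pocket becomes $90 + $2,610 = $2,700, still under the $10,000 maximum, so no cap applies.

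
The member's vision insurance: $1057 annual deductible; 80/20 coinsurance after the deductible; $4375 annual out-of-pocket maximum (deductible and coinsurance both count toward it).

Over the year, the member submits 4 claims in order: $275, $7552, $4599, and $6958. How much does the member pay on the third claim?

#1 ($275): fully absorbed by the deductible. Member pays $275; OOP now $275.
#2 ($7552): $782 to deductible, leaving $6770; 20% of $6770 = $1354. Cost to member: $2136. OOP to date $2411.
#3 ($4599): deductible met; 20% of $4599 = $919.80. Cost to member: $919.80. OOP to date $3330.80.

$919.80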